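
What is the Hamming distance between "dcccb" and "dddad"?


Comparing "dcccb" and "dddad" position by position:
  Position 0: 'd' vs 'd' => same
  Position 1: 'c' vs 'd' => differ
  Position 2: 'c' vs 'd' => differ
  Position 3: 'c' vs 'a' => differ
  Position 4: 'b' vs 'd' => differ
Total differences (Hamming distance): 4

4


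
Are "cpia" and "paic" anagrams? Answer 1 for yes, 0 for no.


Strings: "cpia", "paic"
Sorted first:  acip
Sorted second: acip
Sorted forms match => anagrams

1


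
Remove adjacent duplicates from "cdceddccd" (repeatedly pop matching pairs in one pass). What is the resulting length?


Input: cdceddccd
Stack-based adjacent duplicate removal:
  Read 'c': push. Stack: c
  Read 'd': push. Stack: cd
  Read 'c': push. Stack: cdc
  Read 'e': push. Stack: cdce
  Read 'd': push. Stack: cdced
  Read 'd': matches stack top 'd' => pop. Stack: cdce
  Read 'c': push. Stack: cdcec
  Read 'c': matches stack top 'c' => pop. Stack: cdce
  Read 'd': push. Stack: cdced
Final stack: "cdced" (length 5)

5


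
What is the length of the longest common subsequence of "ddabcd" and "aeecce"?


LCS of "ddabcd" and "aeecce"
DP table:
           a    e    e    c    c    e
      0    0    0    0    0    0    0
  d   0    0    0    0    0    0    0
  d   0    0    0    0    0    0    0
  a   0    1    1    1    1    1    1
  b   0    1    1    1    1    1    1
  c   0    1    1    1    2    2    2
  d   0    1    1    1    2    2    2
LCS length = dp[6][6] = 2

2


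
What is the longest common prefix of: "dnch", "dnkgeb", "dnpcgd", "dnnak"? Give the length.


Words: dnch, dnkgeb, dnpcgd, dnnak
  Position 0: all 'd' => match
  Position 1: all 'n' => match
  Position 2: ('c', 'k', 'p', 'n') => mismatch, stop
LCP = "dn" (length 2)

2


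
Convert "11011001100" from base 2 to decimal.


Input: "11011001100" in base 2
Positional expansion:
  Digit '1' (value 1) x 2^10 = 1024
  Digit '1' (value 1) x 2^9 = 512
  Digit '0' (value 0) x 2^8 = 0
  Digit '1' (value 1) x 2^7 = 128
  Digit '1' (value 1) x 2^6 = 64
  Digit '0' (value 0) x 2^5 = 0
  Digit '0' (value 0) x 2^4 = 0
  Digit '1' (value 1) x 2^3 = 8
  Digit '1' (value 1) x 2^2 = 4
  Digit '0' (value 0) x 2^1 = 0
  Digit '0' (value 0) x 2^0 = 0
Sum = 1740

1740


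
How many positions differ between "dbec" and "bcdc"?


Comparing "dbec" and "bcdc" position by position:
  Position 0: 'd' vs 'b' => DIFFER
  Position 1: 'b' vs 'c' => DIFFER
  Position 2: 'e' vs 'd' => DIFFER
  Position 3: 'c' vs 'c' => same
Positions that differ: 3

3


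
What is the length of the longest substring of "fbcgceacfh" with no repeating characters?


Input: "fbcgceacfh"
Sliding window (track last position of each char):
  Position 0 ('f'): window [0,0] length 1 -- new best
  Position 1 ('b'): window [0,1] length 2 -- new best
  Position 2 ('c'): window [0,2] length 3 -- new best
  Position 3 ('g'): window [0,3] length 4 -- new best
  Position 4 ('c'): repeat (last at 2), move window start to 3
  Position 4 ('c'): window [3,4] length 2
  Position 5 ('e'): window [3,5] length 3
  Position 6 ('a'): window [3,6] length 4
  Position 7 ('c'): repeat (last at 4), move window start to 5
  Position 7 ('c'): window [5,7] length 3
  Position 8 ('f'): window [5,8] length 4
  Position 9 ('h'): window [5,9] length 5 -- new best
Longest substring with no repeats: "eacfh" with length 5

5


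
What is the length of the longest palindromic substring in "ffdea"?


Input: "ffdea"
Checking substrings for palindromes:
  [0:2] "ff" (len 2) => palindrome
Longest palindromic substring: "ff" with length 2

2


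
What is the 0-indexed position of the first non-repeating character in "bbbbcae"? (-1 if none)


Input: bbbbcae
Character frequencies:
  'a': 1
  'b': 4
  'c': 1
  'e': 1
Scanning left to right for freq == 1:
  Position 0 ('b'): freq=4, skip
  Position 1 ('b'): freq=4, skip
  Position 2 ('b'): freq=4, skip
  Position 3 ('b'): freq=4, skip
  Position 4 ('c'): unique! => answer = 4

4


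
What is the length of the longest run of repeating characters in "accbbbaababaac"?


Input: "accbbbaababaac"
Scanning for longest run:
  Position 1 ('c'): new char, reset run to 1
  Position 2 ('c'): continues run of 'c', length=2
  Position 3 ('b'): new char, reset run to 1
  Position 4 ('b'): continues run of 'b', length=2
  Position 5 ('b'): continues run of 'b', length=3
  Position 6 ('a'): new char, reset run to 1
  Position 7 ('a'): continues run of 'a', length=2
  Position 8 ('b'): new char, reset run to 1
  Position 9 ('a'): new char, reset run to 1
  Position 10 ('b'): new char, reset run to 1
  Position 11 ('a'): new char, reset run to 1
  Position 12 ('a'): continues run of 'a', length=2
  Position 13 ('c'): new char, reset run to 1
Longest run: 'b' with length 3

3


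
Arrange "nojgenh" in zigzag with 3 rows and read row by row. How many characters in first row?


Zigzag "nojgenh" into 3 rows:
Placing characters:
  'n' => row 0
  'o' => row 1
  'j' => row 2
  'g' => row 1
  'e' => row 0
  'n' => row 1
  'h' => row 2
Rows:
  Row 0: "ne"
  Row 1: "ogn"
  Row 2: "jh"
First row length: 2

2


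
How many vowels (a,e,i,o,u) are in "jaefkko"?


Input: jaefkko
Checking each character:
  'j' at position 0: consonant
  'a' at position 1: vowel (running total: 1)
  'e' at position 2: vowel (running total: 2)
  'f' at position 3: consonant
  'k' at position 4: consonant
  'k' at position 5: consonant
  'o' at position 6: vowel (running total: 3)
Total vowels: 3

3


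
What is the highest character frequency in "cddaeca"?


Input: cddaeca
Character counts:
  'a': 2
  'c': 2
  'd': 2
  'e': 1
Maximum frequency: 2

2


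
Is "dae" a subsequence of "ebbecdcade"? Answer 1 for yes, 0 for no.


Check if "dae" is a subsequence of "ebbecdcade"
Greedy scan:
  Position 0 ('e'): no match needed
  Position 1 ('b'): no match needed
  Position 2 ('b'): no match needed
  Position 3 ('e'): no match needed
  Position 4 ('c'): no match needed
  Position 5 ('d'): matches sub[0] = 'd'
  Position 6 ('c'): no match needed
  Position 7 ('a'): matches sub[1] = 'a'
  Position 8 ('d'): no match needed
  Position 9 ('e'): matches sub[2] = 'e'
All 3 characters matched => is a subsequence

1


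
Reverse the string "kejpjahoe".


Input: kejpjahoe
Reading characters right to left:
  Position 8: 'e'
  Position 7: 'o'
  Position 6: 'h'
  Position 5: 'a'
  Position 4: 'j'
  Position 3: 'p'
  Position 2: 'j'
  Position 1: 'e'
  Position 0: 'k'
Reversed: eohajpjek

eohajpjek


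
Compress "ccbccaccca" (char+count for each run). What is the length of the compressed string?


Input: ccbccaccca
Runs:
  'c' x 2 => "c2"
  'b' x 1 => "b1"
  'c' x 2 => "c2"
  'a' x 1 => "a1"
  'c' x 3 => "c3"
  'a' x 1 => "a1"
Compressed: "c2b1c2a1c3a1"
Compressed length: 12

12


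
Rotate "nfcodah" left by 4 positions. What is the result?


Input: "nfcodah", rotate left by 4
First 4 characters: "nfco"
Remaining characters: "dah"
Concatenate remaining + first: "dah" + "nfco" = "dahnfco"

dahnfco


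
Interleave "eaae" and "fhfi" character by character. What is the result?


Interleaving "eaae" and "fhfi":
  Position 0: 'e' from first, 'f' from second => "ef"
  Position 1: 'a' from first, 'h' from second => "ah"
  Position 2: 'a' from first, 'f' from second => "af"
  Position 3: 'e' from first, 'i' from second => "ei"
Result: efahafei

efahafei


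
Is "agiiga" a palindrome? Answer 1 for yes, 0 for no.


Input: agiiga
Reversed: agiiga
  Compare pos 0 ('a') with pos 5 ('a'): match
  Compare pos 1 ('g') with pos 4 ('g'): match
  Compare pos 2 ('i') with pos 3 ('i'): match
Result: palindrome

1


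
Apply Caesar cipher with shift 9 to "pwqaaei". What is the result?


Caesar cipher: shift "pwqaaei" by 9
  'p' (pos 15) + 9 = pos 24 = 'y'
  'w' (pos 22) + 9 = pos 5 = 'f'
  'q' (pos 16) + 9 = pos 25 = 'z'
  'a' (pos 0) + 9 = pos 9 = 'j'
  'a' (pos 0) + 9 = pos 9 = 'j'
  'e' (pos 4) + 9 = pos 13 = 'n'
  'i' (pos 8) + 9 = pos 17 = 'r'
Result: yfzjjnr

yfzjjnr


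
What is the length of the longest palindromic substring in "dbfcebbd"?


Input: "dbfcebbd"
Checking substrings for palindromes:
  [5:7] "bb" (len 2) => palindrome
Longest palindromic substring: "bb" with length 2

2


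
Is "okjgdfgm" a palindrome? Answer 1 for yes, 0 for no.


Input: okjgdfgm
Reversed: mgfdgjko
  Compare pos 0 ('o') with pos 7 ('m'): MISMATCH
  Compare pos 1 ('k') with pos 6 ('g'): MISMATCH
  Compare pos 2 ('j') with pos 5 ('f'): MISMATCH
  Compare pos 3 ('g') with pos 4 ('d'): MISMATCH
Result: not a palindrome

0


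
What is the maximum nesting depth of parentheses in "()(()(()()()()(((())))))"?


Input: "()(()(()()()()(((())))))"
Tracking depth:
  Position 0 '(': depth becomes 1
  Position 1 ')': depth becomes 0
  Position 2 '(': depth becomes 1
  Position 3 '(': depth becomes 2
  Position 4 ')': depth becomes 1
  Position 5 '(': depth becomes 2
  Position 6 '(': depth becomes 3
  Position 7 ')': depth becomes 2
  Position 8 '(': depth becomes 3
  Position 9 ')': depth becomes 2
  Position 10 '(': depth becomes 3
  Position 11 ')': depth becomes 2
  Position 12 '(': depth becomes 3
  Position 13 ')': depth becomes 2
  Position 14 '(': depth becomes 3
  Position 15 '(': depth becomes 4
  Position 16 '(': depth becomes 5
  Position 17 '(': depth becomes 6
  Position 18 ')': depth becomes 5
  Position 19 ')': depth becomes 4
  Position 20 ')': depth becomes 3
  Position 21 ')': depth becomes 2
  Position 22 ')': depth becomes 1
  Position 23 ')': depth becomes 0
Maximum depth reached: 6

6


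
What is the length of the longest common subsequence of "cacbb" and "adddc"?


LCS of "cacbb" and "adddc"
DP table:
           a    d    d    d    c
      0    0    0    0    0    0
  c   0    0    0    0    0    1
  a   0    1    1    1    1    1
  c   0    1    1    1    1    2
  b   0    1    1    1    1    2
  b   0    1    1    1    1    2
LCS length = dp[5][5] = 2

2


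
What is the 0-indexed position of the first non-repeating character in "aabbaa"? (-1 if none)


Input: aabbaa
Character frequencies:
  'a': 4
  'b': 2
Scanning left to right for freq == 1:
  Position 0 ('a'): freq=4, skip
  Position 1 ('a'): freq=4, skip
  Position 2 ('b'): freq=2, skip
  Position 3 ('b'): freq=2, skip
  Position 4 ('a'): freq=4, skip
  Position 5 ('a'): freq=4, skip
  No unique character found => answer = -1

-1


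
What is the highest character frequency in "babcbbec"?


Input: babcbbec
Character counts:
  'a': 1
  'b': 4
  'c': 2
  'e': 1
Maximum frequency: 4

4


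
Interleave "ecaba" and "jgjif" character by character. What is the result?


Interleaving "ecaba" and "jgjif":
  Position 0: 'e' from first, 'j' from second => "ej"
  Position 1: 'c' from first, 'g' from second => "cg"
  Position 2: 'a' from first, 'j' from second => "aj"
  Position 3: 'b' from first, 'i' from second => "bi"
  Position 4: 'a' from first, 'f' from second => "af"
Result: ejcgajbiaf

ejcgajbiaf


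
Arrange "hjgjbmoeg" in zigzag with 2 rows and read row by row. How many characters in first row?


Zigzag "hjgjbmoeg" into 2 rows:
Placing characters:
  'h' => row 0
  'j' => row 1
  'g' => row 0
  'j' => row 1
  'b' => row 0
  'm' => row 1
  'o' => row 0
  'e' => row 1
  'g' => row 0
Rows:
  Row 0: "hgbog"
  Row 1: "jjme"
First row length: 5

5


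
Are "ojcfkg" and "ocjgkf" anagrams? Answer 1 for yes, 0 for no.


Strings: "ojcfkg", "ocjgkf"
Sorted first:  cfgjko
Sorted second: cfgjko
Sorted forms match => anagrams

1


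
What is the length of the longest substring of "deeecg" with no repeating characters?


Input: "deeecg"
Sliding window (track last position of each char):
  Position 0 ('d'): window [0,0] length 1 -- new best
  Position 1 ('e'): window [0,1] length 2 -- new best
  Position 2 ('e'): repeat (last at 1), move window start to 2
  Position 2 ('e'): window [2,2] length 1
  Position 3 ('e'): repeat (last at 2), move window start to 3
  Position 3 ('e'): window [3,3] length 1
  Position 4 ('c'): window [3,4] length 2
  Position 5 ('g'): window [3,5] length 3 -- new best
Longest substring with no repeats: "ecg" with length 3

3


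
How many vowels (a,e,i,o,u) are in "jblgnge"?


Input: jblgnge
Checking each character:
  'j' at position 0: consonant
  'b' at position 1: consonant
  'l' at position 2: consonant
  'g' at position 3: consonant
  'n' at position 4: consonant
  'g' at position 5: consonant
  'e' at position 6: vowel (running total: 1)
Total vowels: 1

1


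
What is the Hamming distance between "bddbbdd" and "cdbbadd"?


Comparing "bddbbdd" and "cdbbadd" position by position:
  Position 0: 'b' vs 'c' => differ
  Position 1: 'd' vs 'd' => same
  Position 2: 'd' vs 'b' => differ
  Position 3: 'b' vs 'b' => same
  Position 4: 'b' vs 'a' => differ
  Position 5: 'd' vs 'd' => same
  Position 6: 'd' vs 'd' => same
Total differences (Hamming distance): 3

3


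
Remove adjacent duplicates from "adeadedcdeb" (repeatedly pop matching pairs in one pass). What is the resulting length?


Input: adeadedcdeb
Stack-based adjacent duplicate removal:
  Read 'a': push. Stack: a
  Read 'd': push. Stack: ad
  Read 'e': push. Stack: ade
  Read 'a': push. Stack: adea
  Read 'd': push. Stack: adead
  Read 'e': push. Stack: adeade
  Read 'd': push. Stack: adeaded
  Read 'c': push. Stack: adeadedc
  Read 'd': push. Stack: adeadedcd
  Read 'e': push. Stack: adeadedcde
  Read 'b': push. Stack: adeadedcdeb
Final stack: "adeadedcdeb" (length 11)

11


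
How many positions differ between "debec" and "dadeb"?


Comparing "debec" and "dadeb" position by position:
  Position 0: 'd' vs 'd' => same
  Position 1: 'e' vs 'a' => DIFFER
  Position 2: 'b' vs 'd' => DIFFER
  Position 3: 'e' vs 'e' => same
  Position 4: 'c' vs 'b' => DIFFER
Positions that differ: 3

3


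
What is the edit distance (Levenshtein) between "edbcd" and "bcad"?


Computing edit distance: "edbcd" -> "bcad"
DP table:
           b    c    a    d
      0    1    2    3    4
  e   1    1    2    3    4
  d   2    2    2    3    3
  b   3    2    3    3    4
  c   4    3    2    3    4
  d   5    4    3    3    3
Edit distance = dp[5][4] = 3

3


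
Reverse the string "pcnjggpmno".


Input: pcnjggpmno
Reading characters right to left:
  Position 9: 'o'
  Position 8: 'n'
  Position 7: 'm'
  Position 6: 'p'
  Position 5: 'g'
  Position 4: 'g'
  Position 3: 'j'
  Position 2: 'n'
  Position 1: 'c'
  Position 0: 'p'
Reversed: onmpggjncp

onmpggjncp


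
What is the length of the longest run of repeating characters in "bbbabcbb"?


Input: "bbbabcbb"
Scanning for longest run:
  Position 1 ('b'): continues run of 'b', length=2
  Position 2 ('b'): continues run of 'b', length=3
  Position 3 ('a'): new char, reset run to 1
  Position 4 ('b'): new char, reset run to 1
  Position 5 ('c'): new char, reset run to 1
  Position 6 ('b'): new char, reset run to 1
  Position 7 ('b'): continues run of 'b', length=2
Longest run: 'b' with length 3

3


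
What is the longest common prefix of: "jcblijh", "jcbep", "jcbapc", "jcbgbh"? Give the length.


Words: jcblijh, jcbep, jcbapc, jcbgbh
  Position 0: all 'j' => match
  Position 1: all 'c' => match
  Position 2: all 'b' => match
  Position 3: ('l', 'e', 'a', 'g') => mismatch, stop
LCP = "jcb" (length 3)

3


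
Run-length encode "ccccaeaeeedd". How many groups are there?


Input: ccccaeaeeedd
Scanning for consecutive runs:
  Group 1: 'c' x 4 (positions 0-3)
  Group 2: 'a' x 1 (positions 4-4)
  Group 3: 'e' x 1 (positions 5-5)
  Group 4: 'a' x 1 (positions 6-6)
  Group 5: 'e' x 3 (positions 7-9)
  Group 6: 'd' x 2 (positions 10-11)
Total groups: 6

6


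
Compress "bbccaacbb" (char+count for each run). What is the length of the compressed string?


Input: bbccaacbb
Runs:
  'b' x 2 => "b2"
  'c' x 2 => "c2"
  'a' x 2 => "a2"
  'c' x 1 => "c1"
  'b' x 2 => "b2"
Compressed: "b2c2a2c1b2"
Compressed length: 10

10


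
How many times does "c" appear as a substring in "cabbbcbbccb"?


Searching for "c" in "cabbbcbbccb"
Scanning each position:
  Position 0: "c" => MATCH
  Position 1: "a" => no
  Position 2: "b" => no
  Position 3: "b" => no
  Position 4: "b" => no
  Position 5: "c" => MATCH
  Position 6: "b" => no
  Position 7: "b" => no
  Position 8: "c" => MATCH
  Position 9: "c" => MATCH
  Position 10: "b" => no
Total occurrences: 4

4


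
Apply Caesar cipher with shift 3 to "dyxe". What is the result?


Caesar cipher: shift "dyxe" by 3
  'd' (pos 3) + 3 = pos 6 = 'g'
  'y' (pos 24) + 3 = pos 1 = 'b'
  'x' (pos 23) + 3 = pos 0 = 'a'
  'e' (pos 4) + 3 = pos 7 = 'h'
Result: gbah

gbah


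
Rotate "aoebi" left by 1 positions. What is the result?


Input: "aoebi", rotate left by 1
First 1 characters: "a"
Remaining characters: "oebi"
Concatenate remaining + first: "oebi" + "a" = "oebia"

oebia


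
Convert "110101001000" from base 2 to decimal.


Input: "110101001000" in base 2
Positional expansion:
  Digit '1' (value 1) x 2^11 = 2048
  Digit '1' (value 1) x 2^10 = 1024
  Digit '0' (value 0) x 2^9 = 0
  Digit '1' (value 1) x 2^8 = 256
  Digit '0' (value 0) x 2^7 = 0
  Digit '1' (value 1) x 2^6 = 64
  Digit '0' (value 0) x 2^5 = 0
  Digit '0' (value 0) x 2^4 = 0
  Digit '1' (value 1) x 2^3 = 8
  Digit '0' (value 0) x 2^2 = 0
  Digit '0' (value 0) x 2^1 = 0
  Digit '0' (value 0) x 2^0 = 0
Sum = 3400

3400


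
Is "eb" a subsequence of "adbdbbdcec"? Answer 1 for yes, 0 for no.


Check if "eb" is a subsequence of "adbdbbdcec"
Greedy scan:
  Position 0 ('a'): no match needed
  Position 1 ('d'): no match needed
  Position 2 ('b'): no match needed
  Position 3 ('d'): no match needed
  Position 4 ('b'): no match needed
  Position 5 ('b'): no match needed
  Position 6 ('d'): no match needed
  Position 7 ('c'): no match needed
  Position 8 ('e'): matches sub[0] = 'e'
  Position 9 ('c'): no match needed
Only matched 1/2 characters => not a subsequence

0


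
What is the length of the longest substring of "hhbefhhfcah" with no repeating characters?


Input: "hhbefhhfcah"
Sliding window (track last position of each char):
  Position 0 ('h'): window [0,0] length 1 -- new best
  Position 1 ('h'): repeat (last at 0), move window start to 1
  Position 1 ('h'): window [1,1] length 1
  Position 2 ('b'): window [1,2] length 2 -- new best
  Position 3 ('e'): window [1,3] length 3 -- new best
  Position 4 ('f'): window [1,4] length 4 -- new best
  Position 5 ('h'): repeat (last at 1), move window start to 2
  Position 5 ('h'): window [2,5] length 4
  Position 6 ('h'): repeat (last at 5), move window start to 6
  Position 6 ('h'): window [6,6] length 1
  Position 7 ('f'): window [6,7] length 2
  Position 8 ('c'): window [6,8] length 3
  Position 9 ('a'): window [6,9] length 4
  Position 10 ('h'): repeat (last at 6), move window start to 7
  Position 10 ('h'): window [7,10] length 4
Longest substring with no repeats: "hbef" with length 4

4


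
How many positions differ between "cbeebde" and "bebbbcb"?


Comparing "cbeebde" and "bebbbcb" position by position:
  Position 0: 'c' vs 'b' => DIFFER
  Position 1: 'b' vs 'e' => DIFFER
  Position 2: 'e' vs 'b' => DIFFER
  Position 3: 'e' vs 'b' => DIFFER
  Position 4: 'b' vs 'b' => same
  Position 5: 'd' vs 'c' => DIFFER
  Position 6: 'e' vs 'b' => DIFFER
Positions that differ: 6

6


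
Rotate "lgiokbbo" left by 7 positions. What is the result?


Input: "lgiokbbo", rotate left by 7
First 7 characters: "lgiokbb"
Remaining characters: "o"
Concatenate remaining + first: "o" + "lgiokbb" = "olgiokbb"

olgiokbb


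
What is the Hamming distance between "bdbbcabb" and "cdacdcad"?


Comparing "bdbbcabb" and "cdacdcad" position by position:
  Position 0: 'b' vs 'c' => differ
  Position 1: 'd' vs 'd' => same
  Position 2: 'b' vs 'a' => differ
  Position 3: 'b' vs 'c' => differ
  Position 4: 'c' vs 'd' => differ
  Position 5: 'a' vs 'c' => differ
  Position 6: 'b' vs 'a' => differ
  Position 7: 'b' vs 'd' => differ
Total differences (Hamming distance): 7

7


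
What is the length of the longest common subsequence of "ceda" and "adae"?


LCS of "ceda" and "adae"
DP table:
           a    d    a    e
      0    0    0    0    0
  c   0    0    0    0    0
  e   0    0    0    0    1
  d   0    0    1    1    1
  a   0    1    1    2    2
LCS length = dp[4][4] = 2

2


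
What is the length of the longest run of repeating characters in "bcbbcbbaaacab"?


Input: "bcbbcbbaaacab"
Scanning for longest run:
  Position 1 ('c'): new char, reset run to 1
  Position 2 ('b'): new char, reset run to 1
  Position 3 ('b'): continues run of 'b', length=2
  Position 4 ('c'): new char, reset run to 1
  Position 5 ('b'): new char, reset run to 1
  Position 6 ('b'): continues run of 'b', length=2
  Position 7 ('a'): new char, reset run to 1
  Position 8 ('a'): continues run of 'a', length=2
  Position 9 ('a'): continues run of 'a', length=3
  Position 10 ('c'): new char, reset run to 1
  Position 11 ('a'): new char, reset run to 1
  Position 12 ('b'): new char, reset run to 1
Longest run: 'a' with length 3

3


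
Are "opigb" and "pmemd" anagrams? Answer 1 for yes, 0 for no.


Strings: "opigb", "pmemd"
Sorted first:  bgiop
Sorted second: demmp
Differ at position 0: 'b' vs 'd' => not anagrams

0


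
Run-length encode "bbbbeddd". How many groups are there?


Input: bbbbeddd
Scanning for consecutive runs:
  Group 1: 'b' x 4 (positions 0-3)
  Group 2: 'e' x 1 (positions 4-4)
  Group 3: 'd' x 3 (positions 5-7)
Total groups: 3

3


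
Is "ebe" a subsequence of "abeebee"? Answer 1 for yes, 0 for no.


Check if "ebe" is a subsequence of "abeebee"
Greedy scan:
  Position 0 ('a'): no match needed
  Position 1 ('b'): no match needed
  Position 2 ('e'): matches sub[0] = 'e'
  Position 3 ('e'): no match needed
  Position 4 ('b'): matches sub[1] = 'b'
  Position 5 ('e'): matches sub[2] = 'e'
  Position 6 ('e'): no match needed
All 3 characters matched => is a subsequence

1


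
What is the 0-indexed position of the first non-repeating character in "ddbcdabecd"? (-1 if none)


Input: ddbcdabecd
Character frequencies:
  'a': 1
  'b': 2
  'c': 2
  'd': 4
  'e': 1
Scanning left to right for freq == 1:
  Position 0 ('d'): freq=4, skip
  Position 1 ('d'): freq=4, skip
  Position 2 ('b'): freq=2, skip
  Position 3 ('c'): freq=2, skip
  Position 4 ('d'): freq=4, skip
  Position 5 ('a'): unique! => answer = 5

5


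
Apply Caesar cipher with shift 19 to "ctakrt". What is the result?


Caesar cipher: shift "ctakrt" by 19
  'c' (pos 2) + 19 = pos 21 = 'v'
  't' (pos 19) + 19 = pos 12 = 'm'
  'a' (pos 0) + 19 = pos 19 = 't'
  'k' (pos 10) + 19 = pos 3 = 'd'
  'r' (pos 17) + 19 = pos 10 = 'k'
  't' (pos 19) + 19 = pos 12 = 'm'
Result: vmtdkm

vmtdkm


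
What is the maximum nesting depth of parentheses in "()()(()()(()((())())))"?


Input: "()()(()()(()((())())))"
Tracking depth:
  Position 0 '(': depth becomes 1
  Position 1 ')': depth becomes 0
  Position 2 '(': depth becomes 1
  Position 3 ')': depth becomes 0
  Position 4 '(': depth becomes 1
  Position 5 '(': depth becomes 2
  Position 6 ')': depth becomes 1
  Position 7 '(': depth becomes 2
  Position 8 ')': depth becomes 1
  Position 9 '(': depth becomes 2
  Position 10 '(': depth becomes 3
  Position 11 ')': depth becomes 2
  Position 12 '(': depth becomes 3
  Position 13 '(': depth becomes 4
  Position 14 '(': depth becomes 5
  Position 15 ')': depth becomes 4
  Position 16 ')': depth becomes 3
  Position 17 '(': depth becomes 4
  Position 18 ')': depth becomes 3
  Position 19 ')': depth becomes 2
  Position 20 ')': depth becomes 1
  Position 21 ')': depth becomes 0
Maximum depth reached: 5

5


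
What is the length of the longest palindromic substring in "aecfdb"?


Input: "aecfdb"
Checking substrings for palindromes:
  No multi-char palindromic substrings found
Longest palindromic substring: "a" with length 1

1


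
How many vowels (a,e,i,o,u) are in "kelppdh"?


Input: kelppdh
Checking each character:
  'k' at position 0: consonant
  'e' at position 1: vowel (running total: 1)
  'l' at position 2: consonant
  'p' at position 3: consonant
  'p' at position 4: consonant
  'd' at position 5: consonant
  'h' at position 6: consonant
Total vowels: 1

1


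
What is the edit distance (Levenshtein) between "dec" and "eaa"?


Computing edit distance: "dec" -> "eaa"
DP table:
           e    a    a
      0    1    2    3
  d   1    1    2    3
  e   2    1    2    3
  c   3    2    2    3
Edit distance = dp[3][3] = 3

3


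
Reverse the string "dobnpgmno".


Input: dobnpgmno
Reading characters right to left:
  Position 8: 'o'
  Position 7: 'n'
  Position 6: 'm'
  Position 5: 'g'
  Position 4: 'p'
  Position 3: 'n'
  Position 2: 'b'
  Position 1: 'o'
  Position 0: 'd'
Reversed: onmgpnbod

onmgpnbod


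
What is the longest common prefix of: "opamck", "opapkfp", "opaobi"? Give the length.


Words: opamck, opapkfp, opaobi
  Position 0: all 'o' => match
  Position 1: all 'p' => match
  Position 2: all 'a' => match
  Position 3: ('m', 'p', 'o') => mismatch, stop
LCP = "opa" (length 3)

3


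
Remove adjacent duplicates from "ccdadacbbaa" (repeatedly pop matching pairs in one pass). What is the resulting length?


Input: ccdadacbbaa
Stack-based adjacent duplicate removal:
  Read 'c': push. Stack: c
  Read 'c': matches stack top 'c' => pop. Stack: (empty)
  Read 'd': push. Stack: d
  Read 'a': push. Stack: da
  Read 'd': push. Stack: dad
  Read 'a': push. Stack: dada
  Read 'c': push. Stack: dadac
  Read 'b': push. Stack: dadacb
  Read 'b': matches stack top 'b' => pop. Stack: dadac
  Read 'a': push. Stack: dadaca
  Read 'a': matches stack top 'a' => pop. Stack: dadac
Final stack: "dadac" (length 5)

5


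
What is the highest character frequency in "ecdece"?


Input: ecdece
Character counts:
  'c': 2
  'd': 1
  'e': 3
Maximum frequency: 3

3


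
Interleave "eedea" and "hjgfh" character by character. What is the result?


Interleaving "eedea" and "hjgfh":
  Position 0: 'e' from first, 'h' from second => "eh"
  Position 1: 'e' from first, 'j' from second => "ej"
  Position 2: 'd' from first, 'g' from second => "dg"
  Position 3: 'e' from first, 'f' from second => "ef"
  Position 4: 'a' from first, 'h' from second => "ah"
Result: ehejdgefah

ehejdgefah


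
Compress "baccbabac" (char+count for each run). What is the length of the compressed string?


Input: baccbabac
Runs:
  'b' x 1 => "b1"
  'a' x 1 => "a1"
  'c' x 2 => "c2"
  'b' x 1 => "b1"
  'a' x 1 => "a1"
  'b' x 1 => "b1"
  'a' x 1 => "a1"
  'c' x 1 => "c1"
Compressed: "b1a1c2b1a1b1a1c1"
Compressed length: 16

16


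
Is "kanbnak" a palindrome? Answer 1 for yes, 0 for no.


Input: kanbnak
Reversed: kanbnak
  Compare pos 0 ('k') with pos 6 ('k'): match
  Compare pos 1 ('a') with pos 5 ('a'): match
  Compare pos 2 ('n') with pos 4 ('n'): match
Result: palindrome

1


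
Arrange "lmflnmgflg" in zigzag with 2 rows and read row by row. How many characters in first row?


Zigzag "lmflnmgflg" into 2 rows:
Placing characters:
  'l' => row 0
  'm' => row 1
  'f' => row 0
  'l' => row 1
  'n' => row 0
  'm' => row 1
  'g' => row 0
  'f' => row 1
  'l' => row 0
  'g' => row 1
Rows:
  Row 0: "lfngl"
  Row 1: "mlmfg"
First row length: 5

5


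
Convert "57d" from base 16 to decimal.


Input: "57d" in base 16
Positional expansion:
  Digit '5' (value 5) x 16^2 = 1280
  Digit '7' (value 7) x 16^1 = 112
  Digit 'd' (value 13) x 16^0 = 13
Sum = 1405

1405


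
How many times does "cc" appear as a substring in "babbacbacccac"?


Searching for "cc" in "babbacbacccac"
Scanning each position:
  Position 0: "ba" => no
  Position 1: "ab" => no
  Position 2: "bb" => no
  Position 3: "ba" => no
  Position 4: "ac" => no
  Position 5: "cb" => no
  Position 6: "ba" => no
  Position 7: "ac" => no
  Position 8: "cc" => MATCH
  Position 9: "cc" => MATCH
  Position 10: "ca" => no
  Position 11: "ac" => no
Total occurrences: 2

2


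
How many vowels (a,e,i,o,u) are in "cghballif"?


Input: cghballif
Checking each character:
  'c' at position 0: consonant
  'g' at position 1: consonant
  'h' at position 2: consonant
  'b' at position 3: consonant
  'a' at position 4: vowel (running total: 1)
  'l' at position 5: consonant
  'l' at position 6: consonant
  'i' at position 7: vowel (running total: 2)
  'f' at position 8: consonant
Total vowels: 2

2


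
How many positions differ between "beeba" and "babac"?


Comparing "beeba" and "babac" position by position:
  Position 0: 'b' vs 'b' => same
  Position 1: 'e' vs 'a' => DIFFER
  Position 2: 'e' vs 'b' => DIFFER
  Position 3: 'b' vs 'a' => DIFFER
  Position 4: 'a' vs 'c' => DIFFER
Positions that differ: 4

4


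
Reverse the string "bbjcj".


Input: bbjcj
Reading characters right to left:
  Position 4: 'j'
  Position 3: 'c'
  Position 2: 'j'
  Position 1: 'b'
  Position 0: 'b'
Reversed: jcjbb

jcjbb


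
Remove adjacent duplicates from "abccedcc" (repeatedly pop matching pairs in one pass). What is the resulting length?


Input: abccedcc
Stack-based adjacent duplicate removal:
  Read 'a': push. Stack: a
  Read 'b': push. Stack: ab
  Read 'c': push. Stack: abc
  Read 'c': matches stack top 'c' => pop. Stack: ab
  Read 'e': push. Stack: abe
  Read 'd': push. Stack: abed
  Read 'c': push. Stack: abedc
  Read 'c': matches stack top 'c' => pop. Stack: abed
Final stack: "abed" (length 4)

4


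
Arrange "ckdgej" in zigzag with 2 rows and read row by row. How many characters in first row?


Zigzag "ckdgej" into 2 rows:
Placing characters:
  'c' => row 0
  'k' => row 1
  'd' => row 0
  'g' => row 1
  'e' => row 0
  'j' => row 1
Rows:
  Row 0: "cde"
  Row 1: "kgj"
First row length: 3

3


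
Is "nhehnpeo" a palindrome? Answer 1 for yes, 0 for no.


Input: nhehnpeo
Reversed: oepnhehn
  Compare pos 0 ('n') with pos 7 ('o'): MISMATCH
  Compare pos 1 ('h') with pos 6 ('e'): MISMATCH
  Compare pos 2 ('e') with pos 5 ('p'): MISMATCH
  Compare pos 3 ('h') with pos 4 ('n'): MISMATCH
Result: not a palindrome

0


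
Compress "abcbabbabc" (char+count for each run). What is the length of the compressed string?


Input: abcbabbabc
Runs:
  'a' x 1 => "a1"
  'b' x 1 => "b1"
  'c' x 1 => "c1"
  'b' x 1 => "b1"
  'a' x 1 => "a1"
  'b' x 2 => "b2"
  'a' x 1 => "a1"
  'b' x 1 => "b1"
  'c' x 1 => "c1"
Compressed: "a1b1c1b1a1b2a1b1c1"
Compressed length: 18

18


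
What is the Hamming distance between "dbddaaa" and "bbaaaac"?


Comparing "dbddaaa" and "bbaaaac" position by position:
  Position 0: 'd' vs 'b' => differ
  Position 1: 'b' vs 'b' => same
  Position 2: 'd' vs 'a' => differ
  Position 3: 'd' vs 'a' => differ
  Position 4: 'a' vs 'a' => same
  Position 5: 'a' vs 'a' => same
  Position 6: 'a' vs 'c' => differ
Total differences (Hamming distance): 4

4


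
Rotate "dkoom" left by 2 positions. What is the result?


Input: "dkoom", rotate left by 2
First 2 characters: "dk"
Remaining characters: "oom"
Concatenate remaining + first: "oom" + "dk" = "oomdk"

oomdk


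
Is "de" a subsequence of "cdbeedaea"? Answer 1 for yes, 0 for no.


Check if "de" is a subsequence of "cdbeedaea"
Greedy scan:
  Position 0 ('c'): no match needed
  Position 1 ('d'): matches sub[0] = 'd'
  Position 2 ('b'): no match needed
  Position 3 ('e'): matches sub[1] = 'e'
  Position 4 ('e'): no match needed
  Position 5 ('d'): no match needed
  Position 6 ('a'): no match needed
  Position 7 ('e'): no match needed
  Position 8 ('a'): no match needed
All 2 characters matched => is a subsequence

1


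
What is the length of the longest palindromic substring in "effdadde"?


Input: "effdadde"
Checking substrings for palindromes:
  [3:6] "dad" (len 3) => palindrome
  [1:3] "ff" (len 2) => palindrome
  [5:7] "dd" (len 2) => palindrome
Longest palindromic substring: "dad" with length 3

3


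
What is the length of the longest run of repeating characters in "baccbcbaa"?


Input: "baccbcbaa"
Scanning for longest run:
  Position 1 ('a'): new char, reset run to 1
  Position 2 ('c'): new char, reset run to 1
  Position 3 ('c'): continues run of 'c', length=2
  Position 4 ('b'): new char, reset run to 1
  Position 5 ('c'): new char, reset run to 1
  Position 6 ('b'): new char, reset run to 1
  Position 7 ('a'): new char, reset run to 1
  Position 8 ('a'): continues run of 'a', length=2
Longest run: 'c' with length 2

2


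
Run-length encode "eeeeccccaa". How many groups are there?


Input: eeeeccccaa
Scanning for consecutive runs:
  Group 1: 'e' x 4 (positions 0-3)
  Group 2: 'c' x 4 (positions 4-7)
  Group 3: 'a' x 2 (positions 8-9)
Total groups: 3

3


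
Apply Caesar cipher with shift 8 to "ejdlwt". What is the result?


Caesar cipher: shift "ejdlwt" by 8
  'e' (pos 4) + 8 = pos 12 = 'm'
  'j' (pos 9) + 8 = pos 17 = 'r'
  'd' (pos 3) + 8 = pos 11 = 'l'
  'l' (pos 11) + 8 = pos 19 = 't'
  'w' (pos 22) + 8 = pos 4 = 'e'
  't' (pos 19) + 8 = pos 1 = 'b'
Result: mrlteb

mrlteb


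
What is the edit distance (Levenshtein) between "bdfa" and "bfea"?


Computing edit distance: "bdfa" -> "bfea"
DP table:
           b    f    e    a
      0    1    2    3    4
  b   1    0    1    2    3
  d   2    1    1    2    3
  f   3    2    1    2    3
  a   4    3    2    2    2
Edit distance = dp[4][4] = 2

2


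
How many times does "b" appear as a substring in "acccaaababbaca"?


Searching for "b" in "acccaaababbaca"
Scanning each position:
  Position 0: "a" => no
  Position 1: "c" => no
  Position 2: "c" => no
  Position 3: "c" => no
  Position 4: "a" => no
  Position 5: "a" => no
  Position 6: "a" => no
  Position 7: "b" => MATCH
  Position 8: "a" => no
  Position 9: "b" => MATCH
  Position 10: "b" => MATCH
  Position 11: "a" => no
  Position 12: "c" => no
  Position 13: "a" => no
Total occurrences: 3

3


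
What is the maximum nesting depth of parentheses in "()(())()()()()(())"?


Input: "()(())()()()()(())"
Tracking depth:
  Position 0 '(': depth becomes 1
  Position 1 ')': depth becomes 0
  Position 2 '(': depth becomes 1
  Position 3 '(': depth becomes 2
  Position 4 ')': depth becomes 1
  Position 5 ')': depth becomes 0
  Position 6 '(': depth becomes 1
  Position 7 ')': depth becomes 0
  Position 8 '(': depth becomes 1
  Position 9 ')': depth becomes 0
  Position 10 '(': depth becomes 1
  Position 11 ')': depth becomes 0
  Position 12 '(': depth becomes 1
  Position 13 ')': depth becomes 0
  Position 14 '(': depth becomes 1
  Position 15 '(': depth becomes 2
  Position 16 ')': depth becomes 1
  Position 17 ')': depth becomes 0
Maximum depth reached: 2

2


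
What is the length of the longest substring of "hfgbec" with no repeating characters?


Input: "hfgbec"
Sliding window (track last position of each char):
  Position 0 ('h'): window [0,0] length 1 -- new best
  Position 1 ('f'): window [0,1] length 2 -- new best
  Position 2 ('g'): window [0,2] length 3 -- new best
  Position 3 ('b'): window [0,3] length 4 -- new best
  Position 4 ('e'): window [0,4] length 5 -- new best
  Position 5 ('c'): window [0,5] length 6 -- new best
Longest substring with no repeats: "hfgbec" with length 6

6


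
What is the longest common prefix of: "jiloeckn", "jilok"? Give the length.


Words: jiloeckn, jilok
  Position 0: all 'j' => match
  Position 1: all 'i' => match
  Position 2: all 'l' => match
  Position 3: all 'o' => match
  Position 4: ('e', 'k') => mismatch, stop
LCP = "jilo" (length 4)

4


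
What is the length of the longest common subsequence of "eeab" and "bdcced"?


LCS of "eeab" and "bdcced"
DP table:
           b    d    c    c    e    d
      0    0    0    0    0    0    0
  e   0    0    0    0    0    1    1
  e   0    0    0    0    0    1    1
  a   0    0    0    0    0    1    1
  b   0    1    1    1    1    1    1
LCS length = dp[4][6] = 1

1


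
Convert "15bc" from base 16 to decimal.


Input: "15bc" in base 16
Positional expansion:
  Digit '1' (value 1) x 16^3 = 4096
  Digit '5' (value 5) x 16^2 = 1280
  Digit 'b' (value 11) x 16^1 = 176
  Digit 'c' (value 12) x 16^0 = 12
Sum = 5564

5564


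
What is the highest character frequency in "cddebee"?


Input: cddebee
Character counts:
  'b': 1
  'c': 1
  'd': 2
  'e': 3
Maximum frequency: 3

3


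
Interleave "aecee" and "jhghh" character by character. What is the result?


Interleaving "aecee" and "jhghh":
  Position 0: 'a' from first, 'j' from second => "aj"
  Position 1: 'e' from first, 'h' from second => "eh"
  Position 2: 'c' from first, 'g' from second => "cg"
  Position 3: 'e' from first, 'h' from second => "eh"
  Position 4: 'e' from first, 'h' from second => "eh"
Result: ajehcgeheh

ajehcgeheh


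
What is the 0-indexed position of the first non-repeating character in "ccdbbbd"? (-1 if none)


Input: ccdbbbd
Character frequencies:
  'b': 3
  'c': 2
  'd': 2
Scanning left to right for freq == 1:
  Position 0 ('c'): freq=2, skip
  Position 1 ('c'): freq=2, skip
  Position 2 ('d'): freq=2, skip
  Position 3 ('b'): freq=3, skip
  Position 4 ('b'): freq=3, skip
  Position 5 ('b'): freq=3, skip
  Position 6 ('d'): freq=2, skip
  No unique character found => answer = -1

-1


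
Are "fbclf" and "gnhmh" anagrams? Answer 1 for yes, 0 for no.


Strings: "fbclf", "gnhmh"
Sorted first:  bcffl
Sorted second: ghhmn
Differ at position 0: 'b' vs 'g' => not anagrams

0


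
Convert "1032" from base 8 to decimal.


Input: "1032" in base 8
Positional expansion:
  Digit '1' (value 1) x 8^3 = 512
  Digit '0' (value 0) x 8^2 = 0
  Digit '3' (value 3) x 8^1 = 24
  Digit '2' (value 2) x 8^0 = 2
Sum = 538

538


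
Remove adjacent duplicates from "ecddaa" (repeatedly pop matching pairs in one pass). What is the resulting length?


Input: ecddaa
Stack-based adjacent duplicate removal:
  Read 'e': push. Stack: e
  Read 'c': push. Stack: ec
  Read 'd': push. Stack: ecd
  Read 'd': matches stack top 'd' => pop. Stack: ec
  Read 'a': push. Stack: eca
  Read 'a': matches stack top 'a' => pop. Stack: ec
Final stack: "ec" (length 2)

2


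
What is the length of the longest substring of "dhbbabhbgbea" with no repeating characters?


Input: "dhbbabhbgbea"
Sliding window (track last position of each char):
  Position 0 ('d'): window [0,0] length 1 -- new best
  Position 1 ('h'): window [0,1] length 2 -- new best
  Position 2 ('b'): window [0,2] length 3 -- new best
  Position 3 ('b'): repeat (last at 2), move window start to 3
  Position 3 ('b'): window [3,3] length 1
  Position 4 ('a'): window [3,4] length 2
  Position 5 ('b'): repeat (last at 3), move window start to 4
  Position 5 ('b'): window [4,5] length 2
  Position 6 ('h'): window [4,6] length 3
  Position 7 ('b'): repeat (last at 5), move window start to 6
  Position 7 ('b'): window [6,7] length 2
  Position 8 ('g'): window [6,8] length 3
  Position 9 ('b'): repeat (last at 7), move window start to 8
  Position 9 ('b'): window [8,9] length 2
  Position 10 ('e'): window [8,10] length 3
  Position 11 ('a'): window [8,11] length 4 -- new best
Longest substring with no repeats: "gbea" with length 4

4


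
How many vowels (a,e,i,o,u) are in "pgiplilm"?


Input: pgiplilm
Checking each character:
  'p' at position 0: consonant
  'g' at position 1: consonant
  'i' at position 2: vowel (running total: 1)
  'p' at position 3: consonant
  'l' at position 4: consonant
  'i' at position 5: vowel (running total: 2)
  'l' at position 6: consonant
  'm' at position 7: consonant
Total vowels: 2

2


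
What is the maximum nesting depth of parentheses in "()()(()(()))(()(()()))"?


Input: "()()(()(()))(()(()()))"
Tracking depth:
  Position 0 '(': depth becomes 1
  Position 1 ')': depth becomes 0
  Position 2 '(': depth becomes 1
  Position 3 ')': depth becomes 0
  Position 4 '(': depth becomes 1
  Position 5 '(': depth becomes 2
  Position 6 ')': depth becomes 1
  Position 7 '(': depth becomes 2
  Position 8 '(': depth becomes 3
  Position 9 ')': depth becomes 2
  Position 10 ')': depth becomes 1
  Position 11 ')': depth becomes 0
  Position 12 '(': depth becomes 1
  Position 13 '(': depth becomes 2
  Position 14 ')': depth becomes 1
  Position 15 '(': depth becomes 2
  Position 16 '(': depth becomes 3
  Position 17 ')': depth becomes 2
  Position 18 '(': depth becomes 3
  Position 19 ')': depth becomes 2
  Position 20 ')': depth becomes 1
  Position 21 ')': depth becomes 0
Maximum depth reached: 3

3
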